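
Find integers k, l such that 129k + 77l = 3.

Step 1: Check solvability.
gcd(129, 77) = 1
Since 1 divides 3, solutions exist.

Step 2: Apply extended Euclidean algorithm to find gcd.
We find integers such that 129*x0 + 77*y0 = 1

Step 3: Scale the particular solution.
Multiply by 3/1 = 3:
k = -111, l = 186

Step 4: Verify.
129*(-111) + 77*(186) = 3 = 3 ✓

k = -111, l = 186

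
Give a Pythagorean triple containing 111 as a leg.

We need the other leg and hypotenuse such that 111² + x² = c².
Take x = 680, c = 689: 111² + 680² = 12321 + 462400 = 474721 = 689² ✓
Triple: (111, 680, 689)

(111, 680, 689)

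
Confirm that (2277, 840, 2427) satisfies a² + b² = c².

Compute a² + b² = 2277² + 840² = 5184729 + 705600 = 5890329
Compute c² = 2427² = 5890329
Since 5890329 = 5890329, confirmed.

Yes, it is a Pythagorean triple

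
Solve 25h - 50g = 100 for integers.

Step 1: Check solvability.
gcd(25, 50) = 25
Since 25 divides 100, solutions exist.

Step 2: Apply extended Euclidean algorithm to find gcd.
We find integers such that 25*x0 + 50*y0 = 25

Step 3: Scale the particular solution.
Multiply by 100/25 = 4:
h = 4, g = 0

Step 4: Verify.
25*(4) - 50*(0) = 100 = 100 ✓

h = 4, g = 0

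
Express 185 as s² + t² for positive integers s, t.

We need to find integers s, t > 0 such that s² + t² = 185.
Trying s = 4: t² = 185 - 4² = 185 - 16 = 169
t = 13
Check: 4² + 13² = 16 + 169 = 185 ✓

185 = 4² + 13²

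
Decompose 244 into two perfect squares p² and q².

We need to find integers p, q > 0 such that p² + q² = 244.
Trying p = 10: q² = 244 - 10² = 244 - 100 = 144
q = 12
Check: 10² + 12² = 100 + 144 = 244 ✓

244 = 10² + 12²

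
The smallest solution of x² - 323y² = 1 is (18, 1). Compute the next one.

Solutions to x² - Dy² = 1 are generated by powers of (x₀ + y₀√D).
The next solution satisfies x₁ + y₁√323 = (x₀ + y₀√323)², giving:
x₁ = x₀² + 323y₀² = 18² + 323·1² = 324 + 323 = 647
y₁ = 2x₀y₀ = 2·18·1 = 36

Verify: 647² - 323·36² = 418609 - 418608 = 1 ✓

x = 647, y = 36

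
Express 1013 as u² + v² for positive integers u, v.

We need to find integers u, v > 0 such that u² + v² = 1013.
Trying u = 22: v² = 1013 - 22² = 1013 - 484 = 529
v = 23
Check: 22² + 23² = 484 + 529 = 1013 ✓

1013 = 22² + 23²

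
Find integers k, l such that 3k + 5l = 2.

Step 1: Check solvability.
gcd(3, 5) = 1
Since 1 divides 2, solutions exist.

Step 2: Apply extended Euclidean algorithm to find gcd.
We find integers such that 3*x0 + 5*y0 = 1

Step 3: Scale the particular solution.
Multiply by 2/1 = 2:
k = 4, l = -2

Step 4: Verify.
3*(4) + 5*(-2) = 2 = 2 ✓

k = 4, l = -2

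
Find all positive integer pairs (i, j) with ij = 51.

The positive divisors of 51 are: 1, 3, 17, 51.
Each divisor d gives the pair (d, 51/d):
(1, 51), (3, 17), (17, 3), (51, 1)

(1, 51), (3, 17), (17, 3), (51, 1)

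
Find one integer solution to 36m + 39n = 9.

Step 1: Check solvability.
gcd(36, 39) = 3
Since 3 divides 9, solutions exist.

Step 2: Apply extended Euclidean algorithm to find gcd.
We find integers such that 36*x0 + 39*y0 = 3

Step 3: Scale the particular solution.
Multiply by 9/3 = 3:
m = -3, n = 3

Step 4: Verify.
36*(-3) + 39*(3) = 9 = 9 ✓

m = -3, n = 3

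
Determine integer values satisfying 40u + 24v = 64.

Step 1: Check solvability.
gcd(40, 24) = 8
Since 8 divides 64, solutions exist.

Step 2: Apply extended Euclidean algorithm to find gcd.
We find integers such that 40*x0 + 24*y0 = 8

Step 3: Scale the particular solution.
Multiply by 64/8 = 8:
u = -8, v = 16

Step 4: Verify.
40*(-8) + 24*(16) = 64 = 64 ✓

u = -8, v = 16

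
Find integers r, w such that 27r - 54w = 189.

Step 1: Check solvability.
gcd(27, 54) = 27
Since 27 divides 189, solutions exist.

Step 2: Apply extended Euclidean algorithm to find gcd.
We find integers such that 27*x0 + 54*y0 = 27

Step 3: Scale the particular solution.
Multiply by 189/27 = 7:
r = 7, w = 0

Step 4: Verify.
27*(7) - 54*(0) = 189 = 189 ✓

r = 7, w = 0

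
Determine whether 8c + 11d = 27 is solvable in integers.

Step 1: Compute gcd(8, 11).
gcd(8, 11) = 1

Step 2: Check divisibility.
Does 1 divide 27? 27 = 1 x 27, so yes.

By the theorem on linear Diophantine equations, 8c + 11d = 27 has integer solutions if and only if gcd(8, 11) divides 27. Since 1 | 27, solutions exist.

Yes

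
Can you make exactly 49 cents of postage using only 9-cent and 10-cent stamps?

We need non-negative x, y with 9x + 10y = 49.
gcd(9, 10) = 1 divides 49, so integer solutions exist.
Search for a non-negative one: x = 1 gives 10y = 49 - 9 = 40, so y = 4.
Check: 9·1 + 10·4 = 49 ✓

Yes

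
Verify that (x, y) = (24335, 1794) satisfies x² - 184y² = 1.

Compute x² = 24335² = 592192225
Compute 184y² = 184·1794² = 184·3218436 = 592192224
x² - 184y² = 592192225 - 592192224 = 1
Since this equals 1, (24335, 1794) is a solution.

Yes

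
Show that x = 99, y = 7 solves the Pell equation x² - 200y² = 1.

Compute x² = 99² = 9801
Compute 200y² = 200·7² = 200·49 = 9800
x² - 200y² = 9801 - 9800 = 1
Since this equals 1, (99, 7) is a solution.

Yes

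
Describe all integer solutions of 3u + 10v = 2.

Step 1: Compute gcd(3, 10) = 1.
Since 1 divides 2, solutions exist.

Step 2: Find a particular solution using extended Euclidean algorithm.
We get u₀ = -6, v₀ = 2.
Check: 3*-6 + 10*2 = 2 = 2 ✓

Step 3: Write the general solution.
u = -6 + (10/1)t = -6 + 10t
v = 2 - (3/1)t = 2 - 3t
for any integer t.

u = -6 + 10t, v = 2 - 3t for integer t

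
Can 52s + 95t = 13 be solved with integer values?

Step 1: Compute gcd(52, 95).
gcd(52, 95) = 1

Step 2: Check divisibility.
Does 1 divide 13? 13 = 1 x 13, so yes.

By the theorem on linear Diophantine equations, 52s + 95t = 13 has integer solutions if and only if gcd(52, 95) divides 13. Since 1 | 13, solutions exist.

Yes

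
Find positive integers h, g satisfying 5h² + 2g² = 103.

Try small values of h and check whether (103 - 5h²)/2 is a perfect square.
h = 1: 5·1² = 5, so 2g² = 103 - 5 = 98, giving g² = 49, g = 7.
Check: 5·1² + 2·7² = 5 + 98 = 103 ✓

h = 1, g = 7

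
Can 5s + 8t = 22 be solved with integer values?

Step 1: Compute gcd(5, 8).
gcd(5, 8) = 1

Step 2: Check divisibility.
Does 1 divide 22? 22 = 1 x 22, so yes.

By the theorem on linear Diophantine equations, 5s + 8t = 22 has integer solutions if and only if gcd(5, 8) divides 22. Since 1 | 22, solutions exist.

Yes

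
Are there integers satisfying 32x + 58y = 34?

Step 1: Compute gcd(32, 58).
gcd(32, 58) = 2

Step 2: Check divisibility.
Does 2 divide 34? 34 = 2 x 17, so yes.

By the theorem on linear Diophantine equations, 32x + 58y = 34 has integer solutions if and only if gcd(32, 58) divides 34. Since 2 | 34, solutions exist.

Yes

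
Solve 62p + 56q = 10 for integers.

Step 1: Check solvability.
gcd(62, 56) = 2
Since 2 divides 10, solutions exist.

Step 2: Apply extended Euclidean algorithm to find gcd.
We find integers such that 62*x0 + 56*y0 = 2

Step 3: Scale the particular solution.
Multiply by 10/2 = 5:
p = -45, q = 50

Step 4: Verify.
62*(-45) + 56*(50) = 10 = 10 ✓

p = -45, q = 50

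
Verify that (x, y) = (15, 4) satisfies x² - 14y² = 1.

Compute x² = 15² = 225
Compute 14y² = 14·4² = 14·16 = 224
x² - 14y² = 225 - 224 = 1
Since this equals 1, (15, 4) is a solution.

Yes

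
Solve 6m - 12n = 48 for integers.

Step 1: Check solvability.
gcd(6, 12) = 6
Since 6 divides 48, solutions exist.

Step 2: Apply extended Euclidean algorithm to find gcd.
We find integers such that 6*x0 + 12*y0 = 6

Step 3: Scale the particular solution.
Multiply by 48/6 = 8:
m = 8, n = 0

Step 4: Verify.
6*(8) - 12*(0) = 48 = 48 ✓

m = 8, n = 0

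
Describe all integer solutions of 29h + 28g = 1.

Step 1: Compute gcd(29, 28) = 1.
Since 1 divides 1, solutions exist.

Step 2: Find a particular solution using extended Euclidean algorithm.
We get h₀ = 1, g₀ = -1.
Check: 29*1 + 28*-1 = 1 = 1 ✓

Step 3: Write the general solution.
h = 1 + (28/1)t = 1 + 28t
g = -1 - (29/1)t = -1 - 29t
for any integer t.

h = 1 + 28t, g = -1 - 29t for integer t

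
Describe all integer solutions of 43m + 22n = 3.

Step 1: Compute gcd(43, 22) = 1.
Since 1 divides 3, solutions exist.

Step 2: Find a particular solution using extended Euclidean algorithm.
We get m₀ = -3, n₀ = 6.
Check: 43*-3 + 22*6 = 3 = 3 ✓

Step 3: Write the general solution.
m = -3 + (22/1)t = -3 + 22t
n = 6 - (43/1)t = 6 - 43t
for any integer t.

m = -3 + 22t, n = 6 - 43t for integer t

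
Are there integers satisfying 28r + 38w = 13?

Step 1: Compute gcd(28, 38).
gcd(28, 38) = 2

Step 2: Check divisibility.
Does 2 divide 13? 13 = 2 x 6 + 1, so no.

By the theorem on linear Diophantine equations, 28r + 38w = 13 has integer solutions if and only if gcd(28, 38) divides 13. Since 2 does not divide 13, no solutions exist.

No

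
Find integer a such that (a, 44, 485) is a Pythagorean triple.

a² = c² - b² = 485² - 44² = 235225 - 1936 = 233289
a = sqrt(233289) = 483

483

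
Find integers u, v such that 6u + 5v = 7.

Step 1: Check solvability.
gcd(6, 5) = 1
Since 1 divides 7, solutions exist.

Step 2: Apply extended Euclidean algorithm to find gcd.
We find integers such that 6*x0 + 5*y0 = 1

Step 3: Scale the particular solution.
Multiply by 7/1 = 7:
u = 7, v = -7

Step 4: Verify.
6*(7) + 5*(-7) = 7 = 7 ✓

u = 7, v = -7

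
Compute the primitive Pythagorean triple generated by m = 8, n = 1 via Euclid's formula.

a = m² - n² = 64 - 1 = 63
b = 2mn = 2·8·1 = 16
c = m² + n² = 64 + 1 = 65
Verify: 63² + 16² = 3969 + 256 = 4225 = 65² ✓

(63, 16, 65)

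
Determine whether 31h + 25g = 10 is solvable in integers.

Step 1: Compute gcd(31, 25).
gcd(31, 25) = 1

Step 2: Check divisibility.
Does 1 divide 10? 10 = 1 x 10, so yes.

By the theorem on linear Diophantine equations, 31h + 25g = 10 has integer solutions if and only if gcd(31, 25) divides 10. Since 1 | 10, solutions exist.

Yes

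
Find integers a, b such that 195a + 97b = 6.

Step 1: Check solvability.
gcd(195, 97) = 1
Since 1 divides 6, solutions exist.

Step 2: Apply extended Euclidean algorithm to find gcd.
We find integers such that 195*x0 + 97*y0 = 1

Step 3: Scale the particular solution.
Multiply by 6/1 = 6:
a = 6, b = -12

Step 4: Verify.
195*(6) + 97*(-12) = 6 = 6 ✓

a = 6, b = -12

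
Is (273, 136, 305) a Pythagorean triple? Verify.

Compute a² + b² = 273² + 136² = 74529 + 18496 = 93025
Compute c² = 305² = 93025
Since 93025 = 93025, confirmed.

Yes, it is a Pythagorean triple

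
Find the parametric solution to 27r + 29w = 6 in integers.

Step 1: Compute gcd(27, 29) = 1.
Since 1 divides 6, solutions exist.

Step 2: Find a particular solution using extended Euclidean algorithm.
We get r₀ = 84, w₀ = -78.
Check: 27*84 + 29*-78 = 6 = 6 ✓

Step 3: Write the general solution.
r = 84 + (29/1)t = 84 + 29t
w = -78 - (27/1)t = -78 - 27t
for any integer t.

r = 84 + 29t, w = -78 - 27t for integer t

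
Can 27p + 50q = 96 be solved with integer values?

Step 1: Compute gcd(27, 50).
gcd(27, 50) = 1

Step 2: Check divisibility.
Does 1 divide 96? 96 = 1 x 96, so yes.

By the theorem on linear Diophantine equations, 27p + 50q = 96 has integer solutions if and only if gcd(27, 50) divides 96. Since 1 | 96, solutions exist.

Yes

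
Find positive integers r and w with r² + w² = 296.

We need to find integers r, w > 0 such that r² + w² = 296.
Trying r = 10: w² = 296 - 10² = 296 - 100 = 196
w = 14
Check: 10² + 14² = 100 + 196 = 296 ✓

296 = 10² + 14²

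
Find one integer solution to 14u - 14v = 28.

Step 1: Check solvability.
gcd(14, 14) = 14
Since 14 divides 28, solutions exist.

Step 2: Apply extended Euclidean algorithm to find gcd.
We find integers such that 14*x0 + 14*y0 = 14

Step 3: Scale the particular solution.
Multiply by 28/14 = 2:
u = 0, v = -2

Step 4: Verify.
14*(0) - 14*(-2) = 28 = 28 ✓

u = 0, v = -2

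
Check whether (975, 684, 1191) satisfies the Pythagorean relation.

Compute a² + b²:
975² + 684² = 950625 + 467856 = 1418481
Compute c²:
1191² = 1418481
Since 1418481 = 1418481, it is a Pythagorean triple.

Yes, it is a Pythagorean triple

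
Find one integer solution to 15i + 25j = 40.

Step 1: Check solvability.
gcd(15, 25) = 5
Since 5 divides 40, solutions exist.

Step 2: Apply extended Euclidean algorithm to find gcd.
We find integers such that 15*x0 + 25*y0 = 5

Step 3: Scale the particular solution.
Multiply by 40/5 = 8:
i = 16, j = -8

Step 4: Verify.
15*(16) + 25*(-8) = 40 = 40 ✓

i = 16, j = -8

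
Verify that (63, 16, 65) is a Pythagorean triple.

Compute a² + b² = 63² + 16² = 3969 + 256 = 4225
Compute c² = 65² = 4225
Since 4225 = 4225, confirmed.

Yes, it is a Pythagorean triple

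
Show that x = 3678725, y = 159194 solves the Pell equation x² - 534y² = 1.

Compute x² = 3678725² = 13533017625625
Compute 534y² = 534·159194² = 534·25342729636 = 13533017625624
x² - 534y² = 13533017625625 - 13533017625624 = 1
Since this equals 1, (3678725, 159194) is a solution.

Yes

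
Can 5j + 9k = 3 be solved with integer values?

Step 1: Compute gcd(5, 9).
gcd(5, 9) = 1

Step 2: Check divisibility.
Does 1 divide 3? 3 = 1 x 3, so yes.

By the theorem on linear Diophantine equations, 5j + 9k = 3 has integer solutions if and only if gcd(5, 9) divides 3. Since 1 | 3, solutions exist.

Yes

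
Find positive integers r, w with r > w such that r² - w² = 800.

Factor: r² - w² = (r+w)(r-w) = 800.
We need two factors of 800 with the same parity.
Use r+w = 400 and r-w = 2 (product 400·2 = 800).
Adding: 2r = 402, so r = 201.
Subtracting: 2w = 398, so w = 199.
Check: 201² - 199² = 40401 - 39601 = 800 ✓

r = 201, w = 199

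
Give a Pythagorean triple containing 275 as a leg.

We need the other leg and hypotenuse such that 275² + x² = c².
Take x = 252, c = 373: 275² + 252² = 75625 + 63504 = 139129 = 373² ✓
Triple: (275, 252, 373)

(275, 252, 373)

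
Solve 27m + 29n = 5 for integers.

Step 1: Check solvability.
gcd(27, 29) = 1
Since 1 divides 5, solutions exist.

Step 2: Apply extended Euclidean algorithm to find gcd.
We find integers such that 27*x0 + 29*y0 = 1

Step 3: Scale the particular solution.
Multiply by 5/1 = 5:
m = 70, n = -65

Step 4: Verify.
27*(70) + 29*(-65) = 5 = 5 ✓

m = 70, n = -65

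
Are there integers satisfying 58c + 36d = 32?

Step 1: Compute gcd(58, 36).
gcd(58, 36) = 2

Step 2: Check divisibility.
Does 2 divide 32? 32 = 2 x 16, so yes.

By the theorem on linear Diophantine equations, 58c + 36d = 32 has integer solutions if and only if gcd(58, 36) divides 32. Since 2 | 32, solutions exist.

Yes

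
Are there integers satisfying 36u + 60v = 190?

Step 1: Compute gcd(36, 60).
gcd(36, 60) = 12

Step 2: Check divisibility.
Does 12 divide 190? 190 = 12 x 15 + 10, so no.

By the theorem on linear Diophantine equations, 36u + 60v = 190 has integer solutions if and only if gcd(36, 60) divides 190. Since 12 does not divide 190, no solutions exist.

No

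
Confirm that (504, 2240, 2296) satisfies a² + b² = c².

Compute a² + b² = 504² + 2240² = 254016 + 5017600 = 5271616
Compute c² = 2296² = 5271616
Since 5271616 = 5271616, confirmed.

Yes, it is a Pythagorean triple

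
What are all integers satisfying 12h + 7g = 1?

Step 1: Compute gcd(12, 7) = 1.
Since 1 divides 1, solutions exist.

Step 2: Find a particular solution using extended Euclidean algorithm.
We get h₀ = 3, g₀ = -5.
Check: 12*3 + 7*-5 = 1 = 1 ✓

Step 3: Write the general solution.
h = 3 + (7/1)t = 3 + 7t
g = -5 - (12/1)t = -5 - 12t
for any integer t.

h = 3 + 7t, g = -5 - 12t for integer t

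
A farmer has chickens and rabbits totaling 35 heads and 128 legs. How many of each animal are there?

Let c = chickens, r = rabbits.
Heads: c + r = 35
Legs: 2c + 4r = 128
From the first equation, c = 35 - r. Substitute:
2(35 - r) + 4r = 128
70 + 2r = 128
r = (128 - 70)/2 = 29
c = 35 - 29 = 6

Chickens: 6, Rabbits: 29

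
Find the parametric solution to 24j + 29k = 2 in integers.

Step 1: Compute gcd(24, 29) = 1.
Since 1 divides 2, solutions exist.

Step 2: Find a particular solution using extended Euclidean algorithm.
We get j₀ = -12, k₀ = 10.
Check: 24*-12 + 29*10 = 2 = 2 ✓

Step 3: Write the general solution.
j = -12 + (29/1)t = -12 + 29t
k = 10 - (24/1)t = 10 - 24t
for any integer t.

j = -12 + 29t, k = 10 - 24t for integer t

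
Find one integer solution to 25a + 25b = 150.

Step 1: Check solvability.
gcd(25, 25) = 25
Since 25 divides 150, solutions exist.

Step 2: Apply extended Euclidean algorithm to find gcd.
We find integers such that 25*x0 + 25*y0 = 25

Step 3: Scale the particular solution.
Multiply by 150/25 = 6:
a = 0, b = 6

Step 4: Verify.
25*(0) + 25*(6) = 150 = 150 ✓

a = 0, b = 6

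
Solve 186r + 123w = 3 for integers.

Step 1: Check solvability.
gcd(186, 123) = 3
Since 3 divides 3, solutions exist.

Step 2: Apply extended Euclidean algorithm to find gcd.
We find integers such that 186*x0 + 123*y0 = 3

Step 3: Scale the particular solution.
Multiply by 3/3 = 1:
r = 2, w = -3

Step 4: Verify.
186*(2) + 123*(-3) = 3 = 3 ✓

r = 2, w = -3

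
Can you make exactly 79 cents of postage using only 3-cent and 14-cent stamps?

We need non-negative x, y with 3x + 14y = 79.
gcd(3, 14) = 1 divides 79, so integer solutions exist.
Search for a non-negative one: x = 3 gives 14y = 79 - 9 = 70, so y = 5.
Check: 3·3 + 14·5 = 79 ✓

Yes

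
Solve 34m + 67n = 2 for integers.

Step 1: Check solvability.
gcd(34, 67) = 1
Since 1 divides 2, solutions exist.

Step 2: Apply extended Euclidean algorithm to find gcd.
We find integers such that 34*x0 + 67*y0 = 1

Step 3: Scale the particular solution.
Multiply by 2/1 = 2:
m = 4, n = -2

Step 4: Verify.
34*(4) + 67*(-2) = 2 = 2 ✓

m = 4, n = -2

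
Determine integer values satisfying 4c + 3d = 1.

Step 1: Check solvability.
gcd(4, 3) = 1
Since 1 divides 1, solutions exist.

Step 2: Apply extended Euclidean algorithm to find gcd.
We find integers such that 4*x0 + 3*y0 = 1

Step 3: Scale the particular solution.
Multiply by 1/1 = 1:
c = 1, d = -1

Step 4: Verify.
4*(1) + 3*(-1) = 1 = 1 ✓

c = 1, d = -1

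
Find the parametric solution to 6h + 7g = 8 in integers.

Step 1: Compute gcd(6, 7) = 1.
Since 1 divides 8, solutions exist.

Step 2: Find a particular solution using extended Euclidean algorithm.
We get h₀ = -8, g₀ = 8.
Check: 6*-8 + 7*8 = 8 = 8 ✓

Step 3: Write the general solution.
h = -8 + (7/1)t = -8 + 7t
g = 8 - (6/1)t = 8 - 6t
for any integer t.

h = -8 + 7t, g = 8 - 6t for integer t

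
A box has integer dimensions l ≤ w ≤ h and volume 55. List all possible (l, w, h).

Iterate l from 1 to ⌊55^(1/3)⌋. For each l dividing 55, iterate w ≥ l with w dividing 55/l, and set h = 55/(l·w).
Triples found (2): (1×1×55), (1×5×11)

(1×1×55), (1×5×11)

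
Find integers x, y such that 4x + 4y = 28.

Step 1: Check solvability.
gcd(4, 4) = 4
Since 4 divides 28, solutions exist.

Step 2: Apply extended Euclidean algorithm to find gcd.
We find integers such that 4*x0 + 4*y0 = 4

Step 3: Scale the particular solution.
Multiply by 28/4 = 7:
x = 0, y = 7

Step 4: Verify.
4*(0) + 4*(7) = 28 = 28 ✓

x = 0, y = 7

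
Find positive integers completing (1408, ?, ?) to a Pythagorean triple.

We need the other leg and hypotenuse such that 1408² + x² = c².
Take x = 456, c = 1480: 1408² + 456² = 1982464 + 207936 = 2190400 = 1480² ✓
Triple: (456, 1408, 1480)

(456, 1408, 1480)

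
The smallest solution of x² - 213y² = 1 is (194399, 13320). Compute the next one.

Solutions to x² - Dy² = 1 are generated by powers of (x₀ + y₀√D).
The next solution satisfies x₁ + y₁√213 = (x₀ + y₀√213)², giving:
x₁ = x₀² + 213y₀² = 194399² + 213·13320² = 37790971201 + 37790971200 = 75581942401
y₁ = 2x₀y₀ = 2·194399·13320 = 5178789360

Verify: 75581942401² - 213·5178789360² = 5712630017108081644801 - 5712630017108081644800 = 1 ✓

x = 75581942401, y = 5178789360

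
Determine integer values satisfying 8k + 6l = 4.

Step 1: Check solvability.
gcd(8, 6) = 2
Since 2 divides 4, solutions exist.

Step 2: Apply extended Euclidean algorithm to find gcd.
We find integers such that 8*x0 + 6*y0 = 2

Step 3: Scale the particular solution.
Multiply by 4/2 = 2:
k = 2, l = -2

Step 4: Verify.
8*(2) + 6*(-2) = 4 = 4 ✓

k = 2, l = -2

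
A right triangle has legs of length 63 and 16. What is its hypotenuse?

c² = a² + b² = 63² + 16² = 3969 + 256 = 4225
c = 65

65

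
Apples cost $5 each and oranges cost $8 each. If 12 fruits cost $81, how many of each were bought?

Let a = apples, o = oranges.
a + o = 12
5a + 8o = 81
Substitute o = 12 - a:
5a + 8(12 - a) = 81
(5 - 8)a = 81 - 96
-3a = -15
a = 5, o = 12 - 5 = 7

Apples: 5, Oranges: 7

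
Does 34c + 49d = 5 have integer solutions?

Step 1: Compute gcd(34, 49).
gcd(34, 49) = 1

Step 2: Check divisibility.
Does 1 divide 5? 5 = 1 x 5, so yes.

By the theorem on linear Diophantine equations, 34c + 49d = 5 has integer solutions if and only if gcd(34, 49) divides 5. Since 1 | 5, solutions exist.

Yes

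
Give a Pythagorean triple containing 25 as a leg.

We need the other leg and hypotenuse such that 25² + x² = c².
Take x = 312, c = 313: 25² + 312² = 625 + 97344 = 97969 = 313² ✓
Triple: (25, 312, 313)

(25, 312, 313)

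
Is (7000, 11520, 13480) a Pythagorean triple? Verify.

Compute a² + b² = 7000² + 11520² = 49000000 + 132710400 = 181710400
Compute c² = 13480² = 181710400
Since 181710400 = 181710400, confirmed.

Yes, it is a Pythagorean triple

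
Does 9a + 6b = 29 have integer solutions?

Step 1: Compute gcd(9, 6).
gcd(9, 6) = 3

Step 2: Check divisibility.
Does 3 divide 29? 29 = 3 x 9 + 2, so no.

By the theorem on linear Diophantine equations, 9a + 6b = 29 has integer solutions if and only if gcd(9, 6) divides 29. Since 3 does not divide 29, no solutions exist.

No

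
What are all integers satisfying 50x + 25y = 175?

Step 1: Compute gcd(50, 25) = 25.
Since 25 divides 175, solutions exist.

Step 2: Find a particular solution using extended Euclidean algorithm.
We get x₀ = 0, y₀ = 7.
Check: 50*0 + 25*7 = 175 = 175 ✓

Step 3: Write the general solution.
x = 0 + (25/25)t = 0 + 1t
y = 7 - (50/25)t = 7 - 2t
for any integer t.

x = 0 + 1t, y = 7 - 2t for integer t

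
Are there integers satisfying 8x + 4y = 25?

Step 1: Compute gcd(8, 4).
gcd(8, 4) = 4

Step 2: Check divisibility.
Does 4 divide 25? 25 = 4 x 6 + 1, so no.

By the theorem on linear Diophantine equations, 8x + 4y = 25 has integer solutions if and only if gcd(8, 4) divides 25. Since 4 does not divide 25, no solutions exist.

No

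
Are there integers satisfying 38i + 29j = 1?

Step 1: Compute gcd(38, 29).
gcd(38, 29) = 1

Step 2: Check divisibility.
Does 1 divide 1? 1 = 1 x 1, so yes.

By the theorem on linear Diophantine equations, 38i + 29j = 1 has integer solutions if and only if gcd(38, 29) divides 1. Since 1 | 1, solutions exist.

Yes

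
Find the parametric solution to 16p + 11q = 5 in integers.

Step 1: Compute gcd(16, 11) = 1.
Since 1 divides 5, solutions exist.

Step 2: Find a particular solution using extended Euclidean algorithm.
We get p₀ = -10, q₀ = 15.
Check: 16*-10 + 11*15 = 5 = 5 ✓

Step 3: Write the general solution.
p = -10 + (11/1)t = -10 + 11t
q = 15 - (16/1)t = 15 - 16t
for any integer t.

p = -10 + 11t, q = 15 - 16t for integer t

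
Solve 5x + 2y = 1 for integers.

Step 1: Check solvability.
gcd(5, 2) = 1
Since 1 divides 1, solutions exist.

Step 2: Apply extended Euclidean algorithm to find gcd.
We find integers such that 5*x0 + 2*y0 = 1

Step 3: Scale the particular solution.
Multiply by 1/1 = 1:
x = 1, y = -2

Step 4: Verify.
5*(1) + 2*(-2) = 1 = 1 ✓

x = 1, y = -2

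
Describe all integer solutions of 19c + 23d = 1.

Step 1: Compute gcd(19, 23) = 1.
Since 1 divides 1, solutions exist.

Step 2: Find a particular solution using extended Euclidean algorithm.
We get c₀ = -6, d₀ = 5.
Check: 19*-6 + 23*5 = 1 = 1 ✓

Step 3: Write the general solution.
c = -6 + (23/1)t = -6 + 23t
d = 5 - (19/1)t = 5 - 19t
for any integer t.

c = -6 + 23t, d = 5 - 19t for integer t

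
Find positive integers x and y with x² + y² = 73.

We need to find integers x, y > 0 such that x² + y² = 73.
Trying x = 3: y² = 73 - 3² = 73 - 9 = 64
y = 8
Check: 3² + 8² = 9 + 64 = 73 ✓

73 = 3² + 8²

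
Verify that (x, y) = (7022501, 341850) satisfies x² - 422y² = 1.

Compute x² = 7022501² = 49315520295001
Compute 422y² = 422·341850² = 422·116861422500 = 49315520295000
x² - 422y² = 49315520295001 - 49315520295000 = 1
Since this equals 1, (7022501, 341850) is a solution.

Yes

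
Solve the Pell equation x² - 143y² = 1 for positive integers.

We seek the smallest positive integers (x, y) with x² - 143y² = 1, i.e., x² = 143y² + 1.
Try successive y values:
y = 1: x² = 143·1² + 1 = 144, x = 12 ✓

Verify: 12² - 143·1² = 144 - 143 = 1 ✓

x = 12, y = 1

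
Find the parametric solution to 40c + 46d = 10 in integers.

Step 1: Compute gcd(40, 46) = 2.
Since 2 divides 10, solutions exist.

Step 2: Find a particular solution using extended Euclidean algorithm.
We get c₀ = -40, d₀ = 35.
Check: 40*-40 + 46*35 = 10 = 10 ✓

Step 3: Write the general solution.
c = -40 + (46/2)t = -40 + 23t
d = 35 - (40/2)t = 35 - 20t
for any integer t.

c = -40 + 23t, d = 35 - 20t for integer t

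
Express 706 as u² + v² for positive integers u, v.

We need to find integers u, v > 0 such that u² + v² = 706.
Trying u = 9: v² = 706 - 9² = 706 - 81 = 625
v = 25
Check: 9² + 25² = 81 + 625 = 706 ✓

706 = 9² + 25²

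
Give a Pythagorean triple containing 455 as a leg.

We need the other leg and hypotenuse such that 455² + x² = c².
Take x = 528, c = 697: 455² + 528² = 207025 + 278784 = 485809 = 697² ✓
Triple: (455, 528, 697)

(455, 528, 697)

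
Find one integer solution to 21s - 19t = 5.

Step 1: Check solvability.
gcd(21, 19) = 1
Since 1 divides 5, solutions exist.

Step 2: Apply extended Euclidean algorithm to find gcd.
We find integers such that 21*x0 + 19*y0 = 1

Step 3: Scale the particular solution.
Multiply by 5/1 = 5:
s = -45, t = -50

Step 4: Verify.
21*(-45) - 19*(-50) = 5 = 5 ✓

s = -45, t = -50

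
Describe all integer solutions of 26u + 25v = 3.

Step 1: Compute gcd(26, 25) = 1.
Since 1 divides 3, solutions exist.

Step 2: Find a particular solution using extended Euclidean algorithm.
We get u₀ = 3, v₀ = -3.
Check: 26*3 + 25*-3 = 3 = 3 ✓

Step 3: Write the general solution.
u = 3 + (25/1)t = 3 + 25t
v = -3 - (26/1)t = -3 - 26t
for any integer t.

u = 3 + 25t, v = -3 - 26t for integer t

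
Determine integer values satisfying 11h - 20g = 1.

Step 1: Check solvability.
gcd(11, 20) = 1
Since 1 divides 1, solutions exist.

Step 2: Apply extended Euclidean algorithm to find gcd.
We find integers such that 11*x0 + 20*y0 = 1

Step 3: Scale the particular solution.
Multiply by 1/1 = 1:
h = -9, g = -5

Step 4: Verify.
11*(-9) - 20*(-5) = 1 = 1 ✓

h = -9, g = -5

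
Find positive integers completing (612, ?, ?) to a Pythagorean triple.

We need the other leg and hypotenuse such that 612² + x² = c².
Take x = 35, c = 613: 612² + 35² = 374544 + 1225 = 375769 = 613² ✓
Triple: (35, 612, 613)

(35, 612, 613)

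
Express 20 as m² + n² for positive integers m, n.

We need to find integers m, n > 0 such that m² + n² = 20.
Trying m = 2: n² = 20 - 2² = 20 - 4 = 16
n = 4
Check: 2² + 4² = 4 + 16 = 20 ✓

20 = 2² + 4²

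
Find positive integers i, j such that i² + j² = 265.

Search for i with 265 - i² a perfect square.
i = 3: 265 - 3² = 265 - 9 = 256 = 16² ✓
So i = 3, j = 16.

i = 3, j = 16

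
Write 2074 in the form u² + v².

We need to find integers u, v > 0 such that u² + v² = 2074.
Trying u = 7: v² = 2074 - 7² = 2074 - 49 = 2025
v = 45
Check: 7² + 45² = 49 + 2025 = 2074 ✓

2074 = 7² + 45²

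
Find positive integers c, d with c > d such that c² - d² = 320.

Factor: c² - d² = (c+d)(c-d) = 320.
We need two factors of 320 with the same parity.
Use c+d = 160 and c-d = 2 (product 160·2 = 320).
Adding: 2c = 162, so c = 81.
Subtracting: 2d = 158, so d = 79.
Check: 81² - 79² = 6561 - 6241 = 320 ✓

c = 81, d = 79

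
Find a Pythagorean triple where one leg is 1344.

We need the other leg and hypotenuse such that 1344² + x² = c².
Take x = 2108, c = 2500: 1344² + 2108² = 1806336 + 4443664 = 6250000 = 2500² ✓
Triple: (2108, 1344, 2500)

(2108, 1344, 2500)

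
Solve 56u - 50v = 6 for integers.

Step 1: Check solvability.
gcd(56, 50) = 2
Since 2 divides 6, solutions exist.

Step 2: Apply extended Euclidean algorithm to find gcd.
We find integers such that 56*x0 + 50*y0 = 2

Step 3: Scale the particular solution.
Multiply by 6/2 = 3:
u = -24, v = -27

Step 4: Verify.
56*(-24) - 50*(-27) = 6 = 6 ✓

u = -24, v = -27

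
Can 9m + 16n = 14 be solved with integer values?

Step 1: Compute gcd(9, 16).
gcd(9, 16) = 1

Step 2: Check divisibility.
Does 1 divide 14? 14 = 1 x 14, so yes.

By the theorem on linear Diophantine equations, 9m + 16n = 14 has integer solutions if and only if gcd(9, 16) divides 14. Since 1 | 14, solutions exist.

Yes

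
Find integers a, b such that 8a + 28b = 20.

Step 1: Check solvability.
gcd(8, 28) = 4
Since 4 divides 20, solutions exist.

Step 2: Apply extended Euclidean algorithm to find gcd.
We find integers such that 8*x0 + 28*y0 = 4

Step 3: Scale the particular solution.
Multiply by 20/4 = 5:
a = -15, b = 5

Step 4: Verify.
8*(-15) + 28*(5) = 20 = 20 ✓

a = -15, b = 5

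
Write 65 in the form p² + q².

We need to find integers p, q > 0 such that p² + q² = 65.
Trying p = 1: q² = 65 - 1² = 65 - 1 = 64
q = 8
Check: 1² + 8² = 1 + 64 = 65 ✓

65 = 1² + 8²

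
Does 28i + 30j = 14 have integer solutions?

Step 1: Compute gcd(28, 30).
gcd(28, 30) = 2

Step 2: Check divisibility.
Does 2 divide 14? 14 = 2 x 7, so yes.

By the theorem on linear Diophantine equations, 28i + 30j = 14 has integer solutions if and only if gcd(28, 30) divides 14. Since 2 | 14, solutions exist.

Yes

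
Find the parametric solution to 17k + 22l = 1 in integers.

Step 1: Compute gcd(17, 22) = 1.
Since 1 divides 1, solutions exist.

Step 2: Find a particular solution using extended Euclidean algorithm.
We get k₀ = -9, l₀ = 7.
Check: 17*-9 + 22*7 = 1 = 1 ✓

Step 3: Write the general solution.
k = -9 + (22/1)t = -9 + 22t
l = 7 - (17/1)t = 7 - 17t
for any integer t.

k = -9 + 22t, l = 7 - 17t for integer t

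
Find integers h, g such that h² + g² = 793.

We need to find integers h, g > 0 such that h² + g² = 793.
Trying h = 3: g² = 793 - 3² = 793 - 9 = 784
g = 28
Check: 3² + 28² = 9 + 784 = 793 ✓

793 = 3² + 28²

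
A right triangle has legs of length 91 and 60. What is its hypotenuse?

c² = a² + b² = 91² + 60² = 8281 + 3600 = 11881
c = 109

109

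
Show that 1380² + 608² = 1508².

Compute a² + b²:
1380² + 608² = 1904400 + 369664 = 2274064
Compute c²:
1508² = 2274064
Since 2274064 = 2274064, it is a Pythagorean triple.

Yes, it is a Pythagorean triple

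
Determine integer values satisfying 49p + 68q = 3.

Step 1: Check solvability.
gcd(49, 68) = 1
Since 1 divides 3, solutions exist.

Step 2: Apply extended Euclidean algorithm to find gcd.
We find integers such that 49*x0 + 68*y0 = 1

Step 3: Scale the particular solution.
Multiply by 3/1 = 3:
p = 75, q = -54

Step 4: Verify.
49*(75) + 68*(-54) = 3 = 3 ✓

p = 75, q = -54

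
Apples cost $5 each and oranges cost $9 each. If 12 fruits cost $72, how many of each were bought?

Let a = apples, o = oranges.
a + o = 12
5a + 9o = 72
Substitute o = 12 - a:
5a + 9(12 - a) = 72
(5 - 9)a = 72 - 108
-4a = -36
a = 9, o = 12 - 9 = 3

Apples: 9, Oranges: 3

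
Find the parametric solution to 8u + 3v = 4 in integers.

Step 1: Compute gcd(8, 3) = 1.
Since 1 divides 4, solutions exist.

Step 2: Find a particular solution using extended Euclidean algorithm.
We get u₀ = -4, v₀ = 12.
Check: 8*-4 + 3*12 = 4 = 4 ✓

Step 3: Write the general solution.
u = -4 + (3/1)t = -4 + 3t
v = 12 - (8/1)t = 12 - 8t
for any integer t.

u = -4 + 3t, v = 12 - 8t for integer t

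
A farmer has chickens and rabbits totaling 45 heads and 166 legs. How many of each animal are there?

Let c = chickens, r = rabbits.
Heads: c + r = 45
Legs: 2c + 4r = 166
From the first equation, c = 45 - r. Substitute:
2(45 - r) + 4r = 166
90 + 2r = 166
r = (166 - 90)/2 = 38
c = 45 - 38 = 7

Chickens: 7, Rabbits: 38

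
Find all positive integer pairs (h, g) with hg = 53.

The positive divisors of 53 are: 1, 53.
Each divisor d gives the pair (d, 53/d):
(1, 53), (53, 1)

(1, 53), (53, 1)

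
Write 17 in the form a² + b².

We need to find integers a, b > 0 such that a² + b² = 17.
Trying a = 1: b² = 17 - 1² = 17 - 1 = 16
b = 4
Check: 1² + 4² = 1 + 16 = 17 ✓

17 = 1² + 4²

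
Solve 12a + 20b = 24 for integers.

Step 1: Check solvability.
gcd(12, 20) = 4
Since 4 divides 24, solutions exist.

Step 2: Apply extended Euclidean algorithm to find gcd.
We find integers such that 12*x0 + 20*y0 = 4

Step 3: Scale the particular solution.
Multiply by 24/4 = 6:
a = 12, b = -6

Step 4: Verify.
12*(12) + 20*(-6) = 24 = 24 ✓

a = 12, b = -6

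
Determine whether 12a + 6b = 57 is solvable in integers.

Step 1: Compute gcd(12, 6).
gcd(12, 6) = 6

Step 2: Check divisibility.
Does 6 divide 57? 57 = 6 x 9 + 3, so no.

By the theorem on linear Diophantine equations, 12a + 6b = 57 has integer solutions if and only if gcd(12, 6) divides 57. Since 6 does not divide 57, no solutions exist.

No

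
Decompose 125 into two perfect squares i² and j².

We need to find integers i, j > 0 such that i² + j² = 125.
Trying i = 2: j² = 125 - 2² = 125 - 4 = 121
j = 11
Check: 2² + 11² = 4 + 121 = 125 ✓

125 = 2² + 11²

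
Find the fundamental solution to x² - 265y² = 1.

We seek the smallest positive integers (x, y) with x² - 265y² = 1, i.e., x² = 265y² + 1.
Try successive y values:
y = 1: x² = 265·1² + 1 = 266, not a perfect square
y = 2: x² = 265·2² + 1 = 1061, not a perfect square
y = 3: x² = 265·3² + 1 = 2386, not a perfect square
... continuing the search (or via continued fractions) ...
y = 4529712: x² = 265·4529712² + 1 = 5437347062780161, x = 73738369 ✓

Verify: 73738369² - 265·4529712² = 5437347062780161 - 5437347062780160 = 1 ✓

x = 73738369, y = 4529712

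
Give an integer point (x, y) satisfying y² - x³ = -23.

Try small integer x values and check whether x³ - 23 is a perfect square.
x = 3: x³ - 23 = 3³ - 23 = 27 - 23 = 4
Is 4 a perfect square? 2² = 4 ✓
So (x, y) = (3, 2) is a solution.

x = 3, y = 2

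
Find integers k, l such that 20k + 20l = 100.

Step 1: Check solvability.
gcd(20, 20) = 20
Since 20 divides 100, solutions exist.

Step 2: Apply extended Euclidean algorithm to find gcd.
We find integers such that 20*x0 + 20*y0 = 20

Step 3: Scale the particular solution.
Multiply by 100/20 = 5:
k = 0, l = 5

Step 4: Verify.
20*(0) + 20*(5) = 100 = 100 ✓

k = 0, l = 5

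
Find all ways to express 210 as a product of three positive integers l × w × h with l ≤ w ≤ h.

Iterate l from 1 to ⌊210^(1/3)⌋. For each l dividing 210, iterate w ≥ l with w dividing 210/l, and set h = 210/(l·w).
Triples found (14): (1×1×210), (1×2×105), (1×3×70), (1×5×42), (1×6×35), (1×7×30), (1×10×21), (1×14×15), (2×3×35), (2×5×21), (2×7×15), (3×5×14), (3×7×10), (5×6×7)

(1×1×210), (1×2×105), (1×3×70), (1×5×42), (1×6×35), (1×7×30), (1×10×21), (1×14×15), (2×3×35), (2×5×21), (2×7×15), (3×5×14), (3×7×10), (5×6×7)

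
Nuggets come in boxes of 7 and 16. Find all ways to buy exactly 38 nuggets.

We need non-negative integers (x, y) with 7x + 16y = 38.
For each x in 0..5, check if 38 - 7x is a non-negative multiple of 16.
No x yields an integer y ≥ 0.

No solution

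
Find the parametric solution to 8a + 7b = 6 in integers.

Step 1: Compute gcd(8, 7) = 1.
Since 1 divides 6, solutions exist.

Step 2: Find a particular solution using extended Euclidean algorithm.
We get a₀ = 6, b₀ = -6.
Check: 8*6 + 7*-6 = 6 = 6 ✓

Step 3: Write the general solution.
a = 6 + (7/1)t = 6 + 7t
b = -6 - (8/1)t = -6 - 8t
for any integer t.

a = 6 + 7t, b = -6 - 8t for integer t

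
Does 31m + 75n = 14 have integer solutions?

Step 1: Compute gcd(31, 75).
gcd(31, 75) = 1

Step 2: Check divisibility.
Does 1 divide 14? 14 = 1 x 14, so yes.

By the theorem on linear Diophantine equations, 31m + 75n = 14 has integer solutions if and only if gcd(31, 75) divides 14. Since 1 | 14, solutions exist.

Yes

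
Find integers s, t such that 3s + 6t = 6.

Step 1: Check solvability.
gcd(3, 6) = 3
Since 3 divides 6, solutions exist.

Step 2: Apply extended Euclidean algorithm to find gcd.
We find integers such that 3*x0 + 6*y0 = 3

Step 3: Scale the particular solution.
Multiply by 6/3 = 2:
s = 2, t = 0

Step 4: Verify.
3*(2) + 6*(0) = 6 = 6 ✓

s = 2, t = 0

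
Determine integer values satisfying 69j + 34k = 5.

Step 1: Check solvability.
gcd(69, 34) = 1
Since 1 divides 5, solutions exist.

Step 2: Apply extended Euclidean algorithm to find gcd.
We find integers such that 69*x0 + 34*y0 = 1

Step 3: Scale the particular solution.
Multiply by 5/1 = 5:
j = 5, k = -10

Step 4: Verify.
69*(5) + 34*(-10) = 5 = 5 ✓

j = 5, k = -10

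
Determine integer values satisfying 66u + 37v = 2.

Step 1: Check solvability.
gcd(66, 37) = 1
Since 1 divides 2, solutions exist.

Step 2: Apply extended Euclidean algorithm to find gcd.
We find integers such that 66*x0 + 37*y0 = 1

Step 3: Scale the particular solution.
Multiply by 2/1 = 2:
u = -28, v = 50

Step 4: Verify.
66*(-28) + 37*(50) = 2 = 2 ✓

u = -28, v = 50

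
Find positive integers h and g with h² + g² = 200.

We need to find integers h, g > 0 such that h² + g² = 200.
Trying h = 2: g² = 200 - 2² = 200 - 4 = 196
g = 14
Check: 2² + 14² = 4 + 196 = 200 ✓

200 = 2² + 14²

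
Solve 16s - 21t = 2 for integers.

Step 1: Check solvability.
gcd(16, 21) = 1
Since 1 divides 2, solutions exist.

Step 2: Apply extended Euclidean algorithm to find gcd.
We find integers such that 16*x0 + 21*y0 = 1

Step 3: Scale the particular solution.
Multiply by 2/1 = 2:
s = 8, t = 6

Step 4: Verify.
16*(8) - 21*(6) = 2 = 2 ✓

s = 8, t = 6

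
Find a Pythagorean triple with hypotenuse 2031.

We need a² + b² = 2031² = 4124961.
Trying: 2025² + 156² = 4100625 + 24336 = 4124961 ✓

(2025, 156, 2031)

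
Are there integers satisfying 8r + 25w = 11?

Step 1: Compute gcd(8, 25).
gcd(8, 25) = 1

Step 2: Check divisibility.
Does 1 divide 11? 11 = 1 x 11, so yes.

By the theorem on linear Diophantine equations, 8r + 25w = 11 has integer solutions if and only if gcd(8, 25) divides 11. Since 1 | 11, solutions exist.

Yes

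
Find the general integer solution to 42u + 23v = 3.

Step 1: Compute gcd(42, 23) = 1.
Since 1 divides 3, solutions exist.

Step 2: Find a particular solution using extended Euclidean algorithm.
We get u₀ = -18, v₀ = 33.
Check: 42*-18 + 23*33 = 3 = 3 ✓

Step 3: Write the general solution.
u = -18 + (23/1)t = -18 + 23t
v = 33 - (42/1)t = 33 - 42t
for any integer t.

u = -18 + 23t, v = 33 - 42t for integer t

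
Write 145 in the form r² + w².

We need to find integers r, w > 0 such that r² + w² = 145.
Trying r = 1: w² = 145 - 1² = 145 - 1 = 144
w = 12
Check: 1² + 12² = 1 + 144 = 145 ✓

145 = 1² + 12²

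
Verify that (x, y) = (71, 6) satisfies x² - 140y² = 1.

Compute x² = 71² = 5041
Compute 140y² = 140·6² = 140·36 = 5040
x² - 140y² = 5041 - 5040 = 1
Since this equals 1, (71, 6) is a solution.

Yes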